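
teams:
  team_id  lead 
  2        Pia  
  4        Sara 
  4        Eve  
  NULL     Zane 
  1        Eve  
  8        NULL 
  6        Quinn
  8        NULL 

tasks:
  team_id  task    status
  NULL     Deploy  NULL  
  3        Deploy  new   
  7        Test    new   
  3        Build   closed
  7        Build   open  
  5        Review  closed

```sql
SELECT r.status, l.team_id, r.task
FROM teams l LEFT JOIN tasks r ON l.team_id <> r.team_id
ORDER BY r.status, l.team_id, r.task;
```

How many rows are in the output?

LEFT JOIN keeps every row from `teams`; unmatched rows get NULL for `tasks`'s columns.
Matching on l.team_id <> r.team_id. A NULL in a compared column never satisfies the condition.
- l (team_id=2) pairs with 5 row(s) of r.
- l (team_id=4) pairs with 5 row(s) of r.
- l (team_id=4) pairs with 5 row(s) of r.
- l (team_id=NULL) has no partner → padded with NULL.
- l (team_id=1) pairs with 5 row(s) of r.
- l (team_id=8) pairs with 5 row(s) of r.
- l (team_id=6) pairs with 5 row(s) of r.
- l (team_id=8) pairs with 5 row(s) of r.
Total: 35 matched + 1 padded = 36 rows.

36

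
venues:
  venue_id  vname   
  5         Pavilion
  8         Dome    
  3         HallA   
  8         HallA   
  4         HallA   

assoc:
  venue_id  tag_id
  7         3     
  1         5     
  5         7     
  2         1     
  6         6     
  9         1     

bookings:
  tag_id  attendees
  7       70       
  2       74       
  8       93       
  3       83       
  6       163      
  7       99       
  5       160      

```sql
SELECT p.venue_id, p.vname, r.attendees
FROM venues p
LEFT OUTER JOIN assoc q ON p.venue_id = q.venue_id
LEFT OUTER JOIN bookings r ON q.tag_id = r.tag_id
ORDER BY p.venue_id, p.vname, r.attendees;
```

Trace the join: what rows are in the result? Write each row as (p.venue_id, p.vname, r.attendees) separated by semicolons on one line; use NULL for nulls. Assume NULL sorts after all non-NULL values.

(3, HallA, NULL); (4, HallA, NULL); (5, Pavilion, 70); (5, Pavilion, 99); (8, Dome, NULL); (8, HallA, NULL)

Step 1 — p LEFT JOIN q on venue_id → 5 row(s).
Then LEFT JOIN `bookings r` on tag_id: each of those 5 rows is kept; rows whose q.tag_id has no match in r get NULL for r's columns.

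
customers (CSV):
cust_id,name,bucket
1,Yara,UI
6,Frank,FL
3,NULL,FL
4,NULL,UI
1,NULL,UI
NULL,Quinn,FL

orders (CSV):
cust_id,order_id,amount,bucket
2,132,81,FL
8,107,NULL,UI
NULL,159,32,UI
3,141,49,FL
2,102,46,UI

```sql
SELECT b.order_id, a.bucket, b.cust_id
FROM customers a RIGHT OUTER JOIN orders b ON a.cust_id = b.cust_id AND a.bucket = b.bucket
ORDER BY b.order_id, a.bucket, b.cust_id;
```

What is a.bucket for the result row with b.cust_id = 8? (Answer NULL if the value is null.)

NULL

RIGHT JOIN keeps every row from `orders`; unmatched rows get NULL for `customers`'s columns.
Matching on a.cust_id = b.cust_id AND a.bucket = b.bucket. A NULL in a compared column never satisfies the condition.
- a[0] cust_id=1, bucket=UI → no match.
- a[1] cust_id=6, bucket=FL → no match.
- a[2] cust_id=3, bucket=FL → 1 match(es) in b → 1 row(s).
- a[3] cust_id=4, bucket=UI → no match.
- a[4] cust_id=1, bucket=UI → no match.
- a[5] cust_id=NULL, bucket=FL → no match.
- plus 4 unmatched b row(s), each kept with NULL a columns.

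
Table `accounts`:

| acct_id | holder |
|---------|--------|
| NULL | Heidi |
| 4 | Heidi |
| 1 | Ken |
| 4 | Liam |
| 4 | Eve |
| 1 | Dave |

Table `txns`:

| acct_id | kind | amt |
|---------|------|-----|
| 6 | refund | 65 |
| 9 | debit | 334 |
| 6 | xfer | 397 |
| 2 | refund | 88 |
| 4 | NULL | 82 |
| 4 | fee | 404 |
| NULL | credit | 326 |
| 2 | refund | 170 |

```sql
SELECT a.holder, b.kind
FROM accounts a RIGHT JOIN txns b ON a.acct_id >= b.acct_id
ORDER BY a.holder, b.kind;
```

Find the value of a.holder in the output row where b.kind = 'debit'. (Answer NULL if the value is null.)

RIGHT JOIN keeps every row from `txns`; unmatched rows get NULL for `accounts`'s columns.
Matching on a.acct_id >= b.acct_id. A NULL in a compared column never satisfies the condition.
- acct_id=NULL: no matching b row.
- acct_id=4: 4 matching b row(s), so 4 row(s) emitted.
- acct_id=1: no matching b row.
- acct_id=4: 4 matching b row(s), so 4 row(s) emitted.
- acct_id=4: 4 matching b row(s), so 4 row(s) emitted.
- acct_id=1: no matching b row.
- 4 row(s) from b found no a partner → padded with NULL.

NULL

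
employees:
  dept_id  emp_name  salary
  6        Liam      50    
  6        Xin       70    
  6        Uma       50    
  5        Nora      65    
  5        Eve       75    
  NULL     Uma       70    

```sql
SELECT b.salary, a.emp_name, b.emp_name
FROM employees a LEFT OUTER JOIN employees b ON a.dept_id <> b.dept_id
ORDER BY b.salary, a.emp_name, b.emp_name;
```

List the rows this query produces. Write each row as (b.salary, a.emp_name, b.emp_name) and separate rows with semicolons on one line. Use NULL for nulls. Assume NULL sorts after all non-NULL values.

(50, Eve, Liam); (50, Eve, Uma); (50, Nora, Liam); (50, Nora, Uma); (65, Liam, Nora); (65, Uma, Nora); (65, Xin, Nora); (70, Eve, Xin); (70, Nora, Xin); (75, Liam, Eve); (75, Uma, Eve); (75, Xin, Eve); (NULL, Uma, NULL)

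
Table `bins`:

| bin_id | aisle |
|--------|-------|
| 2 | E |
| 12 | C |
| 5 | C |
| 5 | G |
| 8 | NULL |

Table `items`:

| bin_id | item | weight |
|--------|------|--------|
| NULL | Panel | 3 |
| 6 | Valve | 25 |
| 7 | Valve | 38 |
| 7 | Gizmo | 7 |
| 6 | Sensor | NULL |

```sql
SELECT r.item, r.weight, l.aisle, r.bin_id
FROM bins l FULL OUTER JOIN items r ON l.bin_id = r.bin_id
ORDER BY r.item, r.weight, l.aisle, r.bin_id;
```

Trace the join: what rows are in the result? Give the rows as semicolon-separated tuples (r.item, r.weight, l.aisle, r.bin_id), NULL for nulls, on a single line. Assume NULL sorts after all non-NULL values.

(Gizmo, 7, NULL, 7); (Panel, 3, NULL, NULL); (Sensor, NULL, NULL, 6); (Valve, 25, NULL, 6); (Valve, 38, NULL, 7); (NULL, NULL, C, NULL); (NULL, NULL, C, NULL); (NULL, NULL, E, NULL); (NULL, NULL, G, NULL); (NULL, NULL, NULL, NULL)

FULL OUTER JOIN keeps every row from both sides; unmatched rows get NULL for the other side's columns.
Matching on l.bin_id = r.bin_id. A NULL in a compared column never satisfies the condition.
- l row (bin_id=2): no match → kept, r columns NULL.
- l row (bin_id=12): no match → kept, r columns NULL.
- l row (bin_id=5): no match → kept, r columns NULL.
- l row (bin_id=5): no match → kept, r columns NULL.
- l row (bin_id=8): no match → kept, r columns NULL.
- plus 5 unmatched r row(s), each kept with NULL l columns.
After projecting and ordering:
r.item | r.weight | l.aisle | r.bin_id
Gizmo | 7 | NULL | 7
Panel | 3 | NULL | NULL
Sensor | NULL | NULL | 6
Valve | 25 | NULL | 6
Valve | 38 | NULL | 7
NULL | NULL | C | NULL
NULL | NULL | C | NULL
NULL | NULL | E | NULL
NULL | NULL | G | NULL
NULL | NULL | NULL | NULL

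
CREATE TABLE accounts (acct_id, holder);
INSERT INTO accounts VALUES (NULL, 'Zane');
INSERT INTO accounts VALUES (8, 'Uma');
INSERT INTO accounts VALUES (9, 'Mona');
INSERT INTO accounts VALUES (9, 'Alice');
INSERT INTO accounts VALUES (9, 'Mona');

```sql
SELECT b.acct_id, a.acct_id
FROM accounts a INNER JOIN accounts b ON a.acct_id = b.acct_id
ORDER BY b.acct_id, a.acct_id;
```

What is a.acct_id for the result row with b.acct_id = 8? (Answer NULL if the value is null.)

INNER JOIN keeps only pairs where the ON condition holds.
Matching on a.acct_id = b.acct_id. A NULL in a compared column never satisfies the condition.
- a (acct_id=NULL) has no partner → excluded.
- a (acct_id=8) pairs with 1 row(s) of b.
- a (acct_id=9) pairs with 3 row(s) of b.
- a (acct_id=9) pairs with 3 row(s) of b.
- a (acct_id=9) pairs with 3 row(s) of b.

8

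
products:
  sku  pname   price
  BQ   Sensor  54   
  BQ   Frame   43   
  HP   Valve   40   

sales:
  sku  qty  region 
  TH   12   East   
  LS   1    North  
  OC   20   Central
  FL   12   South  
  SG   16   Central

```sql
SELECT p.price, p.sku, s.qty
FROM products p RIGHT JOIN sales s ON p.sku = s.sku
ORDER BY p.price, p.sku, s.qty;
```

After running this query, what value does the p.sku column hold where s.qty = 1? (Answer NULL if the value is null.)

RIGHT JOIN keeps every row from `sales`; unmatched rows get NULL for `products`'s columns.
Matching on p.sku = s.sku.
- p row (sku=BQ): no match.
- p row (sku=BQ): no match.
- p row (sku=HP): no match.
- 5 s row(s) had no p match → kept, p columns NULL.

NULL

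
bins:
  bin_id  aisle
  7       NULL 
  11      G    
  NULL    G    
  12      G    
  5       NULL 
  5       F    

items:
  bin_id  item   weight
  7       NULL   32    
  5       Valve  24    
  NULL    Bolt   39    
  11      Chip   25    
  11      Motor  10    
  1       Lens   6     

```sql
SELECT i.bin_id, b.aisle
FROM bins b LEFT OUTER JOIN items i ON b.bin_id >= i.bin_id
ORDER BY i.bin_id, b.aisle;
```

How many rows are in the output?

LEFT JOIN keeps every row from `bins`; unmatched rows get NULL for `items`'s columns.
Matching on b.bin_id >= i.bin_id. A NULL in a compared column never satisfies the condition.
Matched pairs: 17; unmatched b rows kept: 1.
Total: 17 matched + 1 padded = 18 rows.

18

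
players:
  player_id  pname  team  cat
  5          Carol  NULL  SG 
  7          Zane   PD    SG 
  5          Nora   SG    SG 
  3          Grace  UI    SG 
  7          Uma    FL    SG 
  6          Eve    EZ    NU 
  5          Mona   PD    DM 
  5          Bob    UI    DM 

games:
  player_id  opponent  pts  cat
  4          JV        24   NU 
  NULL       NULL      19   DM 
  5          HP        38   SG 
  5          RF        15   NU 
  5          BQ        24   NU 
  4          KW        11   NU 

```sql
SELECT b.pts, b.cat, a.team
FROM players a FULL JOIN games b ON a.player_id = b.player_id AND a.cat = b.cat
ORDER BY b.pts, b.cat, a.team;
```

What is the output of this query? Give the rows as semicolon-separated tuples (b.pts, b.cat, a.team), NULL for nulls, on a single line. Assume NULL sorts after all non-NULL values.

(11, NU, NULL); (15, NU, NULL); (19, DM, NULL); (24, NU, NULL); (24, NU, NULL); (38, SG, SG); (38, SG, NULL); (NULL, NULL, EZ); (NULL, NULL, FL); (NULL, NULL, PD); (NULL, NULL, PD); (NULL, NULL, UI); (NULL, NULL, UI)

FULL OUTER JOIN keeps every row from both sides; unmatched rows get NULL for the other side's columns.
Matching on a.player_id = b.player_id AND a.cat = b.cat. A NULL in a compared column never satisfies the condition.
- a (player_id=5, cat=SG) pairs with 1 row(s) of b.
- a (player_id=7, cat=SG) has no partner → padded with NULL.
- a (player_id=5, cat=SG) pairs with 1 row(s) of b.
- a (player_id=3, cat=SG) has no partner → padded with NULL.
- a (player_id=7, cat=SG) has no partner → padded with NULL.
- a (player_id=6, cat=NU) has no partner → padded with NULL.
- a (player_id=5, cat=DM) has no partner → padded with NULL.
- a (player_id=5, cat=DM) has no partner → padded with NULL.
- 5 b row(s) had no a match → kept, a columns NULL.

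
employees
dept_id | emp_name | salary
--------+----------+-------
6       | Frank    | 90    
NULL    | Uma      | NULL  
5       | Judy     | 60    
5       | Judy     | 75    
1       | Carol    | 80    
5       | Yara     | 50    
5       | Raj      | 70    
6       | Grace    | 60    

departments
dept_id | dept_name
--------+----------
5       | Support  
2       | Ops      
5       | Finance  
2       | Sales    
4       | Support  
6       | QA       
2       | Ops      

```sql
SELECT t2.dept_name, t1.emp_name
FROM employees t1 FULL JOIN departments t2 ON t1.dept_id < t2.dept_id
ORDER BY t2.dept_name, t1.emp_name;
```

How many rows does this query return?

14

FULL OUTER JOIN keeps every row from both sides; unmatched rows get NULL for the other side's columns.
Matching on t1.dept_id < t2.dept_id. A NULL in a compared column never satisfies the condition.
- t1 row (dept_id=6): no match → kept, t2 columns NULL.
- t1 row (dept_id=NULL): no match → kept, t2 columns NULL.
- t1 row (dept_id=5): matches 1 t2 row(s) → 1 output row(s).
- t1 row (dept_id=5): matches 1 t2 row(s) → 1 output row(s).
- t1 row (dept_id=1): matches 7 t2 row(s) → 7 output row(s).
- t1 row (dept_id=5): matches 1 t2 row(s) → 1 output row(s).
- t1 row (dept_id=5): matches 1 t2 row(s) → 1 output row(s).
- t1 row (dept_id=6): no match → kept, t2 columns NULL.
Total: 11 matched + 3 padded = 14 rows.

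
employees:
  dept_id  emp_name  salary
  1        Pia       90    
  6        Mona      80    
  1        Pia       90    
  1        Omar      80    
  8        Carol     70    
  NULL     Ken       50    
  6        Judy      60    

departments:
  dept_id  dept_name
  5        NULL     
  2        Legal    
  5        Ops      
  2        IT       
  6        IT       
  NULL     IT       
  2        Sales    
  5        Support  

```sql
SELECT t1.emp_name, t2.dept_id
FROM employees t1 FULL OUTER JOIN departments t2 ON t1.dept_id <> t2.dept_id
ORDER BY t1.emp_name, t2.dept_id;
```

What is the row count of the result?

FULL OUTER JOIN keeps every row from both sides; unmatched rows get NULL for the other side's columns.
Matching on t1.dept_id <> t2.dept_id. A NULL in a compared column never satisfies the condition.
- t1 row (dept_id=1): matches 7 t2 row(s) → 7 output row(s).
- t1 row (dept_id=6): matches 6 t2 row(s) → 6 output row(s).
- t1 row (dept_id=1): matches 7 t2 row(s) → 7 output row(s).
- t1 row (dept_id=1): matches 7 t2 row(s) → 7 output row(s).
- t1 row (dept_id=8): matches 7 t2 row(s) → 7 output row(s).
- t1 row (dept_id=NULL): no match → kept, t2 columns NULL.
- t1 row (dept_id=6): matches 6 t2 row(s) → 6 output row(s).
- plus 1 unmatched t2 row(s), each kept with NULL t1 columns.
Total: 40 matched + 2 padded = 42 rows.

42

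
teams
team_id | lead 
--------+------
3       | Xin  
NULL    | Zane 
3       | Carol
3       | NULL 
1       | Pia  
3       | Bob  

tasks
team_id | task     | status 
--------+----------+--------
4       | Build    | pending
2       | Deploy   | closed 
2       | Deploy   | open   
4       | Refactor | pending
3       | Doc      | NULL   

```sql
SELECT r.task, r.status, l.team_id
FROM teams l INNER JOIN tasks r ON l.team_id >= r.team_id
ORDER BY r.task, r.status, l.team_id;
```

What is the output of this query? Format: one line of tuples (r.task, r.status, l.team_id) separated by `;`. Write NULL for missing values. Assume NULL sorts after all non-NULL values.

(Deploy, closed, 3); (Deploy, closed, 3); (Deploy, closed, 3); (Deploy, closed, 3); (Deploy, open, 3); (Deploy, open, 3); (Deploy, open, 3); (Deploy, open, 3); (Doc, NULL, 3); (Doc, NULL, 3); (Doc, NULL, 3); (Doc, NULL, 3)

INNER JOIN keeps only pairs where the ON condition holds.
Matching on l.team_id >= r.team_id. A NULL in a compared column never satisfies the condition.
Matched pairs: 12.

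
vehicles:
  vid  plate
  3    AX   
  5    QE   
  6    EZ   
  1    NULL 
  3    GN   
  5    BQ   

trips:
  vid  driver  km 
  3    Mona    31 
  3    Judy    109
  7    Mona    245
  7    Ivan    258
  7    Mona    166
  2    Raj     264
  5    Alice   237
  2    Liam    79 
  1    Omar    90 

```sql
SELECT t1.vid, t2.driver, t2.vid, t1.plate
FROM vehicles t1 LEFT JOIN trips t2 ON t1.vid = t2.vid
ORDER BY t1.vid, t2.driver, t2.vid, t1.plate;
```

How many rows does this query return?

LEFT JOIN keeps every row from `vehicles`; unmatched rows get NULL for `trips`'s columns.
Matching on t1.vid = t2.vid.
- vid=3: 2 matching t2 row(s), so 2 row(s) emitted.
- vid=5: 1 matching t2 row(s), so 1 row(s) emitted.
- vid=6: no t2 row matches, row kept with t2 columns NULL.
- vid=1: 1 matching t2 row(s), so 1 row(s) emitted.
- vid=3: 2 matching t2 row(s), so 2 row(s) emitted.
- vid=5: 1 matching t2 row(s), so 1 row(s) emitted.
Total: 7 matched + 1 padded = 8 rows.

8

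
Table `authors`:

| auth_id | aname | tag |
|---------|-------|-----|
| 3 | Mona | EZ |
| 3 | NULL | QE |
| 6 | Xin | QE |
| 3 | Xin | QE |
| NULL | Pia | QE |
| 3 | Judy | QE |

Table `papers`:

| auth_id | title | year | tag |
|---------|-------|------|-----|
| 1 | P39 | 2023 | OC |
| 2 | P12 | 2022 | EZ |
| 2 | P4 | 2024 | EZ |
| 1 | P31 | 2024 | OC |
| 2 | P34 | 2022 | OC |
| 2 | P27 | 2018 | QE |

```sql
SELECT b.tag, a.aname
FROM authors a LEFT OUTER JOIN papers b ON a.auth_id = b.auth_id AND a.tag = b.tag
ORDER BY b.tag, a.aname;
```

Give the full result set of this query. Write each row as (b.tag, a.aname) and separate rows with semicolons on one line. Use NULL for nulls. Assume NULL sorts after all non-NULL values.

(NULL, Judy); (NULL, Mona); (NULL, Pia); (NULL, Xin); (NULL, Xin); (NULL, NULL)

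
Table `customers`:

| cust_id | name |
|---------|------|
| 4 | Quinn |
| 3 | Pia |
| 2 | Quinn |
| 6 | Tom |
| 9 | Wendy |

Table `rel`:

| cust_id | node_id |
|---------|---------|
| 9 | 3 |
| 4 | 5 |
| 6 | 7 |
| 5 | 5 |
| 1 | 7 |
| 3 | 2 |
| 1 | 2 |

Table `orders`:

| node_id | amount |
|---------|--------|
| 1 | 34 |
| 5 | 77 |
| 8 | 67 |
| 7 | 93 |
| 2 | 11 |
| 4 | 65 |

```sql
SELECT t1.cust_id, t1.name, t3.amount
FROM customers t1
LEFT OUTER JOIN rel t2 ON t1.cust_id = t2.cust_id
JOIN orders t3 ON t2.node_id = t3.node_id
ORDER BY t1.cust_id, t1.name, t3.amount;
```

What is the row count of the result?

3

Joins associate left-to-right: customers LEFT JOIN rel on cust_id gives 5 intermediate row(s).
Then INNER JOIN `orders t3` on node_id: keep only rows whose t2.node_id appears in t3.
Result: 3 row(s).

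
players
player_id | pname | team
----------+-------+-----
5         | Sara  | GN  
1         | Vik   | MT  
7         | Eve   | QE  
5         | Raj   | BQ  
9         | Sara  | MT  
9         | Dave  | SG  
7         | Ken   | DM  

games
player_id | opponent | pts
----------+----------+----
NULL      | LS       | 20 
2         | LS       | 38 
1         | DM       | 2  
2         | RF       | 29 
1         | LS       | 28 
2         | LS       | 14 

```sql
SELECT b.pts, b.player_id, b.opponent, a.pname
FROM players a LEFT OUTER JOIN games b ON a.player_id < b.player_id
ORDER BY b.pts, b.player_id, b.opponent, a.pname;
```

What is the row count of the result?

9

LEFT JOIN keeps every row from `players`; unmatched rows get NULL for `games`'s columns.
Matching on a.player_id < b.player_id. A NULL in a compared column never satisfies the condition.
- player_id=5: no b row matches, row kept with b columns NULL.
- player_id=1: 3 matching b row(s), so 3 row(s) emitted.
- player_id=7: no b row matches, row kept with b columns NULL.
- player_id=5: no b row matches, row kept with b columns NULL.
- player_id=9: no b row matches, row kept with b columns NULL.
- player_id=9: no b row matches, row kept with b columns NULL.
- player_id=7: no b row matches, row kept with b columns NULL.
Total: 3 matched + 6 padded = 9 rows.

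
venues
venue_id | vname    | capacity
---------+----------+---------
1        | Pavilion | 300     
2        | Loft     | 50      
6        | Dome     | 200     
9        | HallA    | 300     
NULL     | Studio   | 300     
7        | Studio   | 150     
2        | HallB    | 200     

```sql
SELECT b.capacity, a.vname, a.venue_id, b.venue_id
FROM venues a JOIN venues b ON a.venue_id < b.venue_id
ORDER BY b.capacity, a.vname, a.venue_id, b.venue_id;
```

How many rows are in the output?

14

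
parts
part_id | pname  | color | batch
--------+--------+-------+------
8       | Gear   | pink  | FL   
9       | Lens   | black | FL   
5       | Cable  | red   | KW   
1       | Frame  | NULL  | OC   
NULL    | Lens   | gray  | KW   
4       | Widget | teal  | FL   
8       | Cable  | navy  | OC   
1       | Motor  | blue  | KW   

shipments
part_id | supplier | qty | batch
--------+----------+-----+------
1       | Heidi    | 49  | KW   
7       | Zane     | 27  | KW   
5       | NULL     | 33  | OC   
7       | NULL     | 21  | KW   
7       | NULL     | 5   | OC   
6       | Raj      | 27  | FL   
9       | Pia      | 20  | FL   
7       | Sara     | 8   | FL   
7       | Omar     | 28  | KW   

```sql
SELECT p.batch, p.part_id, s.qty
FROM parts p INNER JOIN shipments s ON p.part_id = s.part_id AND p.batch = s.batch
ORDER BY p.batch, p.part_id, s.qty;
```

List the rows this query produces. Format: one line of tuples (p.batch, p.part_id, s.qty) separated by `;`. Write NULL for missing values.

INNER JOIN keeps only pairs where the ON condition holds.
Matching on p.part_id = s.part_id AND p.batch = s.batch. A NULL in a compared column never satisfies the condition.
- p[0] part_id=8, batch=FL → no match; dropped.
- p[1] part_id=9, batch=FL → 1 match(es) in s → 1 row(s).
- p[2] part_id=5, batch=KW → no match; dropped.
- p[3] part_id=1, batch=OC → no match; dropped.
- p[4] part_id=NULL, batch=KW → no match; dropped.
- p[5] part_id=4, batch=FL → no match; dropped.
- p[6] part_id=8, batch=OC → no match; dropped.
- p[7] part_id=1, batch=KW → 1 match(es) in s → 1 row(s).
After projecting and ordering:
p.batch | p.part_id | s.qty
FL | 9 | 20
KW | 1 | 49

(FL, 9, 20); (KW, 1, 49)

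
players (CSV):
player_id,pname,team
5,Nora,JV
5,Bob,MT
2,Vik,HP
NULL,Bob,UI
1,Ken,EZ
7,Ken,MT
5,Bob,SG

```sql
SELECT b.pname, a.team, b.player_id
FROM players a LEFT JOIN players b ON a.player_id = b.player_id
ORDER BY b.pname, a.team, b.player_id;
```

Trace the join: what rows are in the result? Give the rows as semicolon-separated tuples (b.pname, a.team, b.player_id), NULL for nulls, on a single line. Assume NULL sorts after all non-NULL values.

LEFT JOIN keeps every row from `players a`; unmatched rows get NULL for `players b`'s columns.
Matching on a.player_id = b.player_id. A NULL in a compared column never satisfies the condition.
- a (player_id=5) pairs with 3 row(s) of b.
- a (player_id=5) pairs with 3 row(s) of b.
- a (player_id=2) pairs with 1 row(s) of b.
- a (player_id=NULL) has no partner → padded with NULL.
- a (player_id=1) pairs with 1 row(s) of b.
- a (player_id=7) pairs with 1 row(s) of b.
- a (player_id=5) pairs with 3 row(s) of b.

(Bob, JV, 5); (Bob, JV, 5); (Bob, MT, 5); (Bob, MT, 5); (Bob, SG, 5); (Bob, SG, 5); (Ken, EZ, 1); (Ken, MT, 7); (Nora, JV, 5); (Nora, MT, 5); (Nora, SG, 5); (Vik, HP, 2); (NULL, UI, NULL)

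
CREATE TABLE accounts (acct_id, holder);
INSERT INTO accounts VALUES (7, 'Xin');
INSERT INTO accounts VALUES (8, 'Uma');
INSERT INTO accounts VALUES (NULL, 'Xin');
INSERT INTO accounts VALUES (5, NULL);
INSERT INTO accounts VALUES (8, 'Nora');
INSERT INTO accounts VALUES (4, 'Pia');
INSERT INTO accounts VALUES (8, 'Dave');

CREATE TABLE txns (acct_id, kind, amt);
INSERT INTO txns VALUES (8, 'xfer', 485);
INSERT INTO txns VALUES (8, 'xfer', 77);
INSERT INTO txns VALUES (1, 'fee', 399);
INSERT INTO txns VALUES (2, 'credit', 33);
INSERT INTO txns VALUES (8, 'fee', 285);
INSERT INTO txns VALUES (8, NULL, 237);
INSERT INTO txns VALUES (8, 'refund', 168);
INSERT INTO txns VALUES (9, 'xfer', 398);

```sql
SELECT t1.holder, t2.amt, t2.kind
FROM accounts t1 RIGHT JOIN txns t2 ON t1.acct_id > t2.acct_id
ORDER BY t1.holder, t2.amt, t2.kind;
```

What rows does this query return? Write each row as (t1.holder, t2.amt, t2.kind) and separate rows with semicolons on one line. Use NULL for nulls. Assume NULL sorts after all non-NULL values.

RIGHT JOIN keeps every row from `txns`; unmatched rows get NULL for `accounts`'s columns.
Matching on t1.acct_id > t2.acct_id. A NULL in a compared column never satisfies the condition.
- acct_id=7: 2 matching t2 row(s), so 2 row(s) emitted.
- acct_id=8: 2 matching t2 row(s), so 2 row(s) emitted.
- acct_id=NULL: no matching t2 row.
- acct_id=5: 2 matching t2 row(s), so 2 row(s) emitted.
- acct_id=8: 2 matching t2 row(s), so 2 row(s) emitted.
- acct_id=4: 2 matching t2 row(s), so 2 row(s) emitted.
- acct_id=8: 2 matching t2 row(s), so 2 row(s) emitted.
- plus 6 unmatched t2 row(s), each kept with NULL t1 columns.

(Dave, 33, credit); (Dave, 399, fee); (Nora, 33, credit); (Nora, 399, fee); (Pia, 33, credit); (Pia, 399, fee); (Uma, 33, credit); (Uma, 399, fee); (Xin, 33, credit); (Xin, 399, fee); (NULL, 33, credit); (NULL, 77, xfer); (NULL, 168, refund); (NULL, 237, NULL); (NULL, 285, fee); (NULL, 398, xfer); (NULL, 399, fee); (NULL, 485, xfer)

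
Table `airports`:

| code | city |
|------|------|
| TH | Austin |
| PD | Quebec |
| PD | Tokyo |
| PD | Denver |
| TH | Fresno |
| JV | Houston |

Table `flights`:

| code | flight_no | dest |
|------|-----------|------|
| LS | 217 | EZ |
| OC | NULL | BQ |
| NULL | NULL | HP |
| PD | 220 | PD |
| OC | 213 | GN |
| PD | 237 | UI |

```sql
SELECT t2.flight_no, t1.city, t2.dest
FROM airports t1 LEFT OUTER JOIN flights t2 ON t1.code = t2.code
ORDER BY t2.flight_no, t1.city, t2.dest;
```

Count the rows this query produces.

LEFT JOIN keeps every row from `airports`; unmatched rows get NULL for `flights`'s columns.
Matching on t1.code = t2.code. A NULL in a compared column never satisfies the condition.
Matched pairs: 6; unmatched t1 rows kept: 3.
Total: 6 matched + 3 padded = 9 rows.

9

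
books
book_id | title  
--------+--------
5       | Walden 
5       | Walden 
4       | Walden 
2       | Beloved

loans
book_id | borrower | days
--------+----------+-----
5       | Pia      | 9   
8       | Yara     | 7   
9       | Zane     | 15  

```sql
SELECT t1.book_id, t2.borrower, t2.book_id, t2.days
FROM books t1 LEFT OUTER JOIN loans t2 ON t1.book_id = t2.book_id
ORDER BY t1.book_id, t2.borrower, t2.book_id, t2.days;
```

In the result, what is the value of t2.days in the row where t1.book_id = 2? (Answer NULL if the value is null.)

LEFT JOIN keeps every row from `books`; unmatched rows get NULL for `loans`'s columns.
Matching on t1.book_id = t2.book_id.
- t1 (book_id=5) pairs with 1 row(s) of t2.
- t1 (book_id=5) pairs with 1 row(s) of t2.
- t1 (book_id=4) has no partner → padded with NULL.
- t1 (book_id=2) has no partner → padded with NULL.

NULL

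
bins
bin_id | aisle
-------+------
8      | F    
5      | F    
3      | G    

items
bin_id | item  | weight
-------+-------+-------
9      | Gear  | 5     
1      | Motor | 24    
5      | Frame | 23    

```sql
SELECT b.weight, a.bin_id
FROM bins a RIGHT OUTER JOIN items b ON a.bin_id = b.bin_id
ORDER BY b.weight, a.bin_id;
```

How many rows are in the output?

3

RIGHT JOIN keeps every row from `items`; unmatched rows get NULL for `bins`'s columns.
Matching on a.bin_id = b.bin_id.
Matched pairs: 1; unmatched b rows kept: 2.
Total: 1 matched + 2 padded = 3 rows.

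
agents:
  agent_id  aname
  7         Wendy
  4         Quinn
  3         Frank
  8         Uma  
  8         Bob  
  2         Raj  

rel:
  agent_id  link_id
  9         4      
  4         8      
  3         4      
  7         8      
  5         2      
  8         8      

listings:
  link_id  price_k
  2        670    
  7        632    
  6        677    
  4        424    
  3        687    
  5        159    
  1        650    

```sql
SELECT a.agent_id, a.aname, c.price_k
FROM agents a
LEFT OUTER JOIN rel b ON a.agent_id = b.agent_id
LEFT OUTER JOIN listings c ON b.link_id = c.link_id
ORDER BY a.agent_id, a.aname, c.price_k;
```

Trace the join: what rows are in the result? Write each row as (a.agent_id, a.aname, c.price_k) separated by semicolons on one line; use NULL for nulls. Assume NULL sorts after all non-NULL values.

(2, Raj, NULL); (3, Frank, 424); (4, Quinn, NULL); (7, Wendy, NULL); (8, Bob, NULL); (8, Uma, NULL)

Evaluate left to right. First `agents a LEFT JOIN rel b` on agent_id: 6 row(s).
Then LEFT JOIN `listings c` on link_id: each of those 6 rows is kept; rows whose b.link_id has no match in c get NULL for c's columns.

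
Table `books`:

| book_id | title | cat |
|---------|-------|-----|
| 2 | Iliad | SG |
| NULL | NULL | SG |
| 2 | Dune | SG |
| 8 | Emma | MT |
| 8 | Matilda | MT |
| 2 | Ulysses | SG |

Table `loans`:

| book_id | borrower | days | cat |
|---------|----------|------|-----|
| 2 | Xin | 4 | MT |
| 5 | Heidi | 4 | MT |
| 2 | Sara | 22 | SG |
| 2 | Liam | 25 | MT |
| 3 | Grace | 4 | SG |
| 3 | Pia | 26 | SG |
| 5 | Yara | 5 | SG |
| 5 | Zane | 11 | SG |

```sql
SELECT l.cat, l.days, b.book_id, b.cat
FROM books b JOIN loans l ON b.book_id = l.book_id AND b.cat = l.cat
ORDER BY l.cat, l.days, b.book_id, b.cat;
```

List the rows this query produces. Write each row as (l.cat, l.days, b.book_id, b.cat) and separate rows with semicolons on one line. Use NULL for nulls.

INNER JOIN keeps only pairs where the ON condition holds.
Matching on b.book_id = l.book_id AND b.cat = l.cat. A NULL in a compared column never satisfies the condition.
- book_id=2, cat=SG: 1 matching l row(s), so 1 row(s) emitted.
- book_id=NULL, cat=SG: no matching l row, dropped.
- book_id=2, cat=SG: 1 matching l row(s), so 1 row(s) emitted.
- book_id=8, cat=MT: no matching l row, dropped.
- book_id=8, cat=MT: no matching l row, dropped.
- book_id=2, cat=SG: 1 matching l row(s), so 1 row(s) emitted.
After projecting and ordering:
l.cat | l.days | b.book_id | b.cat
SG | 22 | 2 | SG
SG | 22 | 2 | SG
SG | 22 | 2 | SG

(SG, 22, 2, SG); (SG, 22, 2, SG); (SG, 22, 2, SG)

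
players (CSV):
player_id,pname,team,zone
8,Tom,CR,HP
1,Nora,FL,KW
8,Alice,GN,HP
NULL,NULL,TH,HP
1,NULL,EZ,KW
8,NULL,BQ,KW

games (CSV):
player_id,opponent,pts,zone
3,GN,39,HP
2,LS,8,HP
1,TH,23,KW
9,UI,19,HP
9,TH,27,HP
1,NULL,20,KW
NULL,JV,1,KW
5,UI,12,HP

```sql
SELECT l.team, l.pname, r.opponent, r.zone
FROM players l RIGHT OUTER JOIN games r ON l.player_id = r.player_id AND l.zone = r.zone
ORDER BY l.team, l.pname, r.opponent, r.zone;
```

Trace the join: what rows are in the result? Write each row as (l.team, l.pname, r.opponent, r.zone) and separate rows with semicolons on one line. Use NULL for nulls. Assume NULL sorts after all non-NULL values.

RIGHT JOIN keeps every row from `games`; unmatched rows get NULL for `players`'s columns.
Matching on l.player_id = r.player_id AND l.zone = r.zone. A NULL in a compared column never satisfies the condition.
Matched pairs: 4; unmatched r rows kept: 6.

(EZ, NULL, TH, KW); (EZ, NULL, NULL, KW); (FL, Nora, TH, KW); (FL, Nora, NULL, KW); (NULL, NULL, GN, HP); (NULL, NULL, JV, KW); (NULL, NULL, LS, HP); (NULL, NULL, TH, HP); (NULL, NULL, UI, HP); (NULL, NULL, UI, HP)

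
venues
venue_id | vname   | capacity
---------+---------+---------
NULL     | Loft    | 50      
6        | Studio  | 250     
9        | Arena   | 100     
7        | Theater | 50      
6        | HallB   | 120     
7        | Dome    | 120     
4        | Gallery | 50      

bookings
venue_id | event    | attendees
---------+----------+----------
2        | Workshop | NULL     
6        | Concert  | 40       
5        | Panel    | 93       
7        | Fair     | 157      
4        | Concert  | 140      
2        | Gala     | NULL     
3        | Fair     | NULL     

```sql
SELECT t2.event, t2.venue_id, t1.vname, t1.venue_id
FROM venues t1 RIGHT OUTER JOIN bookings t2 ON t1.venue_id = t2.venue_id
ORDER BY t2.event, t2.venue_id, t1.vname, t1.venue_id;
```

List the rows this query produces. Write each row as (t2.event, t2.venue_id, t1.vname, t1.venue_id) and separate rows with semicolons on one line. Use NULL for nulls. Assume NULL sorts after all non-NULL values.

RIGHT JOIN keeps every row from `bookings`; unmatched rows get NULL for `venues`'s columns.
Matching on t1.venue_id = t2.venue_id. A NULL in a compared column never satisfies the condition.
Matched pairs: 5; unmatched t2 rows kept: 4.

(Concert, 4, Gallery, 4); (Concert, 6, HallB, 6); (Concert, 6, Studio, 6); (Fair, 3, NULL, NULL); (Fair, 7, Dome, 7); (Fair, 7, Theater, 7); (Gala, 2, NULL, NULL); (Panel, 5, NULL, NULL); (Workshop, 2, NULL, NULL)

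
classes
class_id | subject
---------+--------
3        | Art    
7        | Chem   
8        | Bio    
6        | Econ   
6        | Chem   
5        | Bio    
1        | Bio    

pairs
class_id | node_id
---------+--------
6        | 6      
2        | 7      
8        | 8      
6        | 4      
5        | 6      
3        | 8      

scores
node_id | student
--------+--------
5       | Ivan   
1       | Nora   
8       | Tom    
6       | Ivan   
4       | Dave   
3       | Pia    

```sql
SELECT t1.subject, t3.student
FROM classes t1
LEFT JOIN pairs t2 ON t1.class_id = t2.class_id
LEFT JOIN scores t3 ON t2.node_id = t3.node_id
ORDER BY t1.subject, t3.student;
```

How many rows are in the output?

Step 1 — t1 LEFT JOIN t2 on class_id → 9 row(s).
Then LEFT JOIN `scores t3` on node_id: each of those 9 rows is kept; rows whose t2.node_id has no match in t3 get NULL for t3's columns.
Result: 9 row(s).

9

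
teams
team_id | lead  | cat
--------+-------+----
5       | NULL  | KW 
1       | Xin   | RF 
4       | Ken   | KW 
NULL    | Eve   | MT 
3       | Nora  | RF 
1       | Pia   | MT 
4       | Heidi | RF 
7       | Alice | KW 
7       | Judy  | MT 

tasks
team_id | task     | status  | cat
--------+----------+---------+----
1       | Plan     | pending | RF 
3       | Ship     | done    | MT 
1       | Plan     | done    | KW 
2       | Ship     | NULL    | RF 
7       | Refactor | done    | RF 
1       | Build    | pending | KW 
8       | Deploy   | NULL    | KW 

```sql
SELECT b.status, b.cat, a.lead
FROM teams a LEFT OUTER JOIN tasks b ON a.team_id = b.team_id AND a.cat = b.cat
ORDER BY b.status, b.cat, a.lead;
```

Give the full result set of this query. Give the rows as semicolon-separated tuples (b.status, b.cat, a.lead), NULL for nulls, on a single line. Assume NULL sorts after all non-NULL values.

(pending, RF, Xin); (NULL, NULL, Alice); (NULL, NULL, Eve); (NULL, NULL, Heidi); (NULL, NULL, Judy); (NULL, NULL, Ken); (NULL, NULL, Nora); (NULL, NULL, Pia); (NULL, NULL, NULL)

LEFT JOIN keeps every row from `teams`; unmatched rows get NULL for `tasks`'s columns.
Matching on a.team_id = b.team_id AND a.cat = b.cat. A NULL in a compared column never satisfies the condition.
Matched pairs: 1; unmatched a rows kept: 8.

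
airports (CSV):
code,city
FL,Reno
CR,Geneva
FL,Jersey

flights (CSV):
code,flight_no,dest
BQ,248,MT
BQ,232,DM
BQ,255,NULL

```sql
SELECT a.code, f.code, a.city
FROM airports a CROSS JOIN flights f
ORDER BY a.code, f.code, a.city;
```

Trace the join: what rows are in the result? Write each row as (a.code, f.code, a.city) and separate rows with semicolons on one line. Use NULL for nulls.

(CR, BQ, Geneva); (CR, BQ, Geneva); (CR, BQ, Geneva); (FL, BQ, Jersey); (FL, BQ, Jersey); (FL, BQ, Jersey); (FL, BQ, Reno); (FL, BQ, Reno); (FL, BQ, Reno)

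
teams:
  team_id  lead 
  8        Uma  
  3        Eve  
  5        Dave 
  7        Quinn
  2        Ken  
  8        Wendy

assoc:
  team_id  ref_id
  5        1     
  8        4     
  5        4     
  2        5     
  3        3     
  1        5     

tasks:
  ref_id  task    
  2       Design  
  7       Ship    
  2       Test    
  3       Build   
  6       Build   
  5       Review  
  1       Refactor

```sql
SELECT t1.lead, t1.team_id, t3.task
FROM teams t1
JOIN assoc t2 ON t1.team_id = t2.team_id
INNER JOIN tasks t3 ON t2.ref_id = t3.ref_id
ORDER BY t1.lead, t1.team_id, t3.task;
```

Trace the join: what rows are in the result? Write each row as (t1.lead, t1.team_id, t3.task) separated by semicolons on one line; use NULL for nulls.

Evaluate left to right. First `teams t1 INNER JOIN assoc t2` on team_id: 6 row(s).
Then INNER JOIN `tasks t3` on ref_id: keep only rows whose t2.ref_id appears in t3.

(Dave, 5, Refactor); (Eve, 3, Build); (Ken, 2, Review)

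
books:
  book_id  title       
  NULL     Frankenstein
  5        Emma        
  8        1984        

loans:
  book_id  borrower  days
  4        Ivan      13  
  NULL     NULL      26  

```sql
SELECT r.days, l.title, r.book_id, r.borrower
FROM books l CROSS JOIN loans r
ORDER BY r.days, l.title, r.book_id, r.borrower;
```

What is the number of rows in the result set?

CROSS JOIN pairs every row of `books` with every row of `loans`: 3 × 2 = 6 rows.

6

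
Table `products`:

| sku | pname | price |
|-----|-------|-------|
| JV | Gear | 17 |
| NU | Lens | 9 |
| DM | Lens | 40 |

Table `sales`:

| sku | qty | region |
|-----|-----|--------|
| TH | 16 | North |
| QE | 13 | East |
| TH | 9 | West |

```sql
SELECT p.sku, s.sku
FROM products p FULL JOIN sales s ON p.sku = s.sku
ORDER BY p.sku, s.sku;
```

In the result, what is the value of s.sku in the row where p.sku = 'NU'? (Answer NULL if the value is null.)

FULL OUTER JOIN keeps every row from both sides; unmatched rows get NULL for the other side's columns.
Matching on p.sku = s.sku.
- p (sku=JV) has no partner → padded with NULL.
- p (sku=NU) has no partner → padded with NULL.
- p (sku=DM) has no partner → padded with NULL.
- 3 s row(s) had no p match → kept, p columns NULL.

NULL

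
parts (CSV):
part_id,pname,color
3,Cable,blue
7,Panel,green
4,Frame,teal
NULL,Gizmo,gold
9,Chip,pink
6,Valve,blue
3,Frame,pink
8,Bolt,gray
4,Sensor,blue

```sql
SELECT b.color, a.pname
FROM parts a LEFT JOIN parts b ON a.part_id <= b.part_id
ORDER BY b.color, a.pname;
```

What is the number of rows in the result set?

39

LEFT JOIN keeps every row from `parts a`; unmatched rows get NULL for `parts b`'s columns.
Matching on a.part_id <= b.part_id. A NULL in a compared column never satisfies the condition.
- part_id=3: 8 matching b row(s), so 8 row(s) emitted.
- part_id=7: 3 matching b row(s), so 3 row(s) emitted.
- part_id=4: 6 matching b row(s), so 6 row(s) emitted.
- part_id=NULL: no b row matches, row kept with b columns NULL.
- part_id=9: 1 matching b row(s), so 1 row(s) emitted.
- part_id=6: 4 matching b row(s), so 4 row(s) emitted.
- part_id=3: 8 matching b row(s), so 8 row(s) emitted.
- part_id=8: 2 matching b row(s), so 2 row(s) emitted.
- part_id=4: 6 matching b row(s), so 6 row(s) emitted.
Total: 38 matched + 1 padded = 39 rows.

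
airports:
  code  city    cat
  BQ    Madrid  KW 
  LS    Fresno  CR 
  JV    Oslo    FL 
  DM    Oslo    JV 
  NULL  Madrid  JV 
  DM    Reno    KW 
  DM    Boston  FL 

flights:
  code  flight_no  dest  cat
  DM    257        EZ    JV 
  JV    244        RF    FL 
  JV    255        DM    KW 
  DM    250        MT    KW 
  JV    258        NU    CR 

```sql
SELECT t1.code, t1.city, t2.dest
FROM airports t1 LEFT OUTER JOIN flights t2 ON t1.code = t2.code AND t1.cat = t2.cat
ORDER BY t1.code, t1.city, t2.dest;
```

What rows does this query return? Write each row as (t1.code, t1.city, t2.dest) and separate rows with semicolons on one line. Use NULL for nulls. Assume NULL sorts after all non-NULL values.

(BQ, Madrid, NULL); (DM, Boston, NULL); (DM, Oslo, EZ); (DM, Reno, MT); (JV, Oslo, RF); (LS, Fresno, NULL); (NULL, Madrid, NULL)

LEFT JOIN keeps every row from `airports`; unmatched rows get NULL for `flights`'s columns.
Matching on t1.code = t2.code AND t1.cat = t2.cat. A NULL in a compared column never satisfies the condition.
Matched pairs: 3; unmatched t1 rows kept: 4.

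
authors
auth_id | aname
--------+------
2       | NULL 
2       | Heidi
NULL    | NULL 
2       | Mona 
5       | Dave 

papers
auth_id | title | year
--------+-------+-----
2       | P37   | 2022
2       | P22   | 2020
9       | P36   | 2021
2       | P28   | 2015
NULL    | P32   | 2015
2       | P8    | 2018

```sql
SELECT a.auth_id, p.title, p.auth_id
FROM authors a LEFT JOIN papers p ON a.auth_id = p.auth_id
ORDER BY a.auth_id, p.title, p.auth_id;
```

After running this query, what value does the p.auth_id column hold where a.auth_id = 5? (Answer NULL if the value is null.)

LEFT JOIN keeps every row from `authors`; unmatched rows get NULL for `papers`'s columns.
Matching on a.auth_id = p.auth_id. A NULL in a compared column never satisfies the condition.
- auth_id=2: 4 matching p row(s), so 4 row(s) emitted.
- auth_id=2: 4 matching p row(s), so 4 row(s) emitted.
- auth_id=NULL: no p row matches, row kept with p columns NULL.
- auth_id=2: 4 matching p row(s), so 4 row(s) emitted.
- auth_id=5: no p row matches, row kept with p columns NULL.

NULL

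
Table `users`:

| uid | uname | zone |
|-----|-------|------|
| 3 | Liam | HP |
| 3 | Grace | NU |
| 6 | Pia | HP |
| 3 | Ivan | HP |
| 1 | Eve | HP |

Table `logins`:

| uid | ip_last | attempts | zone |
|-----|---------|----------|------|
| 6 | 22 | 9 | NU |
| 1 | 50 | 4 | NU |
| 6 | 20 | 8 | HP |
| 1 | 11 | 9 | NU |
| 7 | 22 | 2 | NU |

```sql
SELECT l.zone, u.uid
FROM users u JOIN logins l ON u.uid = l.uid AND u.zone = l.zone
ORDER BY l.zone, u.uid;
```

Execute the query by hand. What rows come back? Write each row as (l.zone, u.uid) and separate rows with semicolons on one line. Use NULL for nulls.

(HP, 6)

INNER JOIN keeps only pairs where the ON condition holds.
Matching on u.uid = l.uid AND u.zone = l.zone.
Matched pairs: 1.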